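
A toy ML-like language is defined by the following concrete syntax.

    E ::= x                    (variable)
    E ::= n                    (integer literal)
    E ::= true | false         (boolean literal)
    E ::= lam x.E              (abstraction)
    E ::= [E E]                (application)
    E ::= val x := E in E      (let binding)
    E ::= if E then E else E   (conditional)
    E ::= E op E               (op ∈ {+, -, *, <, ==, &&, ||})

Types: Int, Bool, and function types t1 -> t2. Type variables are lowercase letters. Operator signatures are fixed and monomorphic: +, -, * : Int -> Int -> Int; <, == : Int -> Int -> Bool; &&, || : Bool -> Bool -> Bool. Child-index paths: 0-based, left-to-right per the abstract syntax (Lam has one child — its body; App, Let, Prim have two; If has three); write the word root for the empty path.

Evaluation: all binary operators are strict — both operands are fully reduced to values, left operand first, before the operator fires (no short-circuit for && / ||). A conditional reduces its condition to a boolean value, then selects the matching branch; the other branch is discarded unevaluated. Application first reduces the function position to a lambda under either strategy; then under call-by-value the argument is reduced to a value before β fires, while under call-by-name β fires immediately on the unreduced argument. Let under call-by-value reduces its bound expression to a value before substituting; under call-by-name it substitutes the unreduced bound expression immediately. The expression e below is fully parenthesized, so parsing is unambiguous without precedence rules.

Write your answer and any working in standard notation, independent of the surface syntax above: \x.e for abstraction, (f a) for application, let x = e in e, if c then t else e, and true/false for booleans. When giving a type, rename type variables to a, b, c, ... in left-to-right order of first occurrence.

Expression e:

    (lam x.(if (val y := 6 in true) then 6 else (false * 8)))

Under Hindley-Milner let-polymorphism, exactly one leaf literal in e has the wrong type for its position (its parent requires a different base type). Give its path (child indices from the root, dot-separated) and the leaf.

Answer: 0.2.0 : false

Working:
let y : Int
  unify Bool ~ Bool
  unify Bool ~ Int
  FAIL: mismatch Bool ~ Int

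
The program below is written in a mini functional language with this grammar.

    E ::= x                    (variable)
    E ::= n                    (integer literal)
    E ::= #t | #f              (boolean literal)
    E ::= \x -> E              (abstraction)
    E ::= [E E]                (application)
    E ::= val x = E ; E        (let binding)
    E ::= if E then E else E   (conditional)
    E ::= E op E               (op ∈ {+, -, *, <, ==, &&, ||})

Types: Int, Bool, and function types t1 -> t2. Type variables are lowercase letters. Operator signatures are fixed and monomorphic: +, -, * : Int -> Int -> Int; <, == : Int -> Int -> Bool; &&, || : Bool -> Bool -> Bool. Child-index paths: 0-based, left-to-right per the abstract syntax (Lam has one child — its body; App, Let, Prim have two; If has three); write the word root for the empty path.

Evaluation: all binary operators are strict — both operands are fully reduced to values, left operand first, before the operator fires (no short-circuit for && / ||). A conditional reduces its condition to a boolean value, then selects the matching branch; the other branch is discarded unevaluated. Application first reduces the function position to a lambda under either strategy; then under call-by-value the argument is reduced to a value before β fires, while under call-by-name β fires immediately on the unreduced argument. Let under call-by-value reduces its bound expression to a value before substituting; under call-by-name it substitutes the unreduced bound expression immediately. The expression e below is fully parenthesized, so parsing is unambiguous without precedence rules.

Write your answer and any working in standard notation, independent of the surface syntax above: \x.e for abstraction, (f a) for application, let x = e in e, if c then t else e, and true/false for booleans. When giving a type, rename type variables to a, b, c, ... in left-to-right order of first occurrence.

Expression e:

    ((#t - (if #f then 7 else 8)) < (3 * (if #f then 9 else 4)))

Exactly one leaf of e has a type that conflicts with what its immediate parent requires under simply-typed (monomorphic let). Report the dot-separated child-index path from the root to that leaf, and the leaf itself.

Derivation:
  unify Bool ~ Int
  FAIL: mismatch Bool ~ Int

Answer: 0.0 : true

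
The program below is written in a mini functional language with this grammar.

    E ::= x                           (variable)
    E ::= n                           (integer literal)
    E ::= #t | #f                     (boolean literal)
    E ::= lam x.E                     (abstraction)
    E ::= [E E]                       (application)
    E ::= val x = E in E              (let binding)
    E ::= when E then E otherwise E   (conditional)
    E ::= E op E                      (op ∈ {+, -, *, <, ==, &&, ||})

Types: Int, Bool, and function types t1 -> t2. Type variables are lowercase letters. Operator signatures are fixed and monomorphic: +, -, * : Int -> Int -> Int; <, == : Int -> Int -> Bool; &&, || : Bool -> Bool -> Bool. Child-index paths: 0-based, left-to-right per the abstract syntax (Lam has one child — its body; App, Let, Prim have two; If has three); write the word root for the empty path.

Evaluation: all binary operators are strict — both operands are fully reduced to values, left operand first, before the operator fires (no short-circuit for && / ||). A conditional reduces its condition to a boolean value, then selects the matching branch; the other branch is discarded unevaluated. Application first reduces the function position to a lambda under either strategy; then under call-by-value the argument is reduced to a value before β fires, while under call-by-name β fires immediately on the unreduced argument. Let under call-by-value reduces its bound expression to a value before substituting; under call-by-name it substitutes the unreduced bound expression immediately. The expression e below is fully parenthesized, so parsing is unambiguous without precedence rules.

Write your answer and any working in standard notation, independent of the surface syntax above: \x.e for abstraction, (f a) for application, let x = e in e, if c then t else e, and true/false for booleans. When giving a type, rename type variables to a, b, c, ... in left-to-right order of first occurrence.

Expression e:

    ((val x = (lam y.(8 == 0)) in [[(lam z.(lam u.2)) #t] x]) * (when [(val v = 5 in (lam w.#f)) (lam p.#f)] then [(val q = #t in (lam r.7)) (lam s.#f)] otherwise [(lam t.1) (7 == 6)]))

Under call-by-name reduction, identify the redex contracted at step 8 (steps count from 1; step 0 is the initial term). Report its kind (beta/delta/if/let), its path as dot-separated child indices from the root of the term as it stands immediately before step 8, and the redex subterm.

Derivation:
step 0: ((let x = (\y.(8 == 0)) in (((\z.(\u.2)) true) x)) * (if ((let v = 5 in (\w.false)) (\p.false)) then ((let q = true in (\r.7)) (\s.false)) else ((\t.1) (7 == 6))))
step 1: [let@0] ((((\z.(\u.2)) true) (\y.(8 == 0))) * (if ((let v = 5 in (\w.false)) (\p.false)) then ((let q = true in (\r.7)) (\s.false)) else ((\t.1) (7 == 6))))
step 2: [beta@0.0] (((\u.2) (\y.(8 == 0))) * (if ((let v = 5 in (\w.false)) (\p.false)) then ((let q = true in (\r.7)) (\s.false)) else ((\t.1) (7 == 6))))
step 3: [beta@0] (2 * (if ((let v = 5 in (\w.false)) (\p.false)) then ((let q = true in (\r.7)) (\s.false)) else ((\t.1) (7 == 6))))
step 4: [let@1.0.0] (2 * (if ((\w.false) (\p.false)) then ((let q = true in (\r.7)) (\s.false)) else ((\t.1) (7 == 6))))
step 5: [beta@1.0] (2 * (if false then ((let q = true in (\r.7)) (\s.false)) else ((\t.1) (7 == 6))))
step 6: [if@1] (2 * ((\t.1) (7 == 6)))
step 7: [beta@1] (2 * 1)
step 8: [delta@root] 2

Answer: delta at root : (2 * 1)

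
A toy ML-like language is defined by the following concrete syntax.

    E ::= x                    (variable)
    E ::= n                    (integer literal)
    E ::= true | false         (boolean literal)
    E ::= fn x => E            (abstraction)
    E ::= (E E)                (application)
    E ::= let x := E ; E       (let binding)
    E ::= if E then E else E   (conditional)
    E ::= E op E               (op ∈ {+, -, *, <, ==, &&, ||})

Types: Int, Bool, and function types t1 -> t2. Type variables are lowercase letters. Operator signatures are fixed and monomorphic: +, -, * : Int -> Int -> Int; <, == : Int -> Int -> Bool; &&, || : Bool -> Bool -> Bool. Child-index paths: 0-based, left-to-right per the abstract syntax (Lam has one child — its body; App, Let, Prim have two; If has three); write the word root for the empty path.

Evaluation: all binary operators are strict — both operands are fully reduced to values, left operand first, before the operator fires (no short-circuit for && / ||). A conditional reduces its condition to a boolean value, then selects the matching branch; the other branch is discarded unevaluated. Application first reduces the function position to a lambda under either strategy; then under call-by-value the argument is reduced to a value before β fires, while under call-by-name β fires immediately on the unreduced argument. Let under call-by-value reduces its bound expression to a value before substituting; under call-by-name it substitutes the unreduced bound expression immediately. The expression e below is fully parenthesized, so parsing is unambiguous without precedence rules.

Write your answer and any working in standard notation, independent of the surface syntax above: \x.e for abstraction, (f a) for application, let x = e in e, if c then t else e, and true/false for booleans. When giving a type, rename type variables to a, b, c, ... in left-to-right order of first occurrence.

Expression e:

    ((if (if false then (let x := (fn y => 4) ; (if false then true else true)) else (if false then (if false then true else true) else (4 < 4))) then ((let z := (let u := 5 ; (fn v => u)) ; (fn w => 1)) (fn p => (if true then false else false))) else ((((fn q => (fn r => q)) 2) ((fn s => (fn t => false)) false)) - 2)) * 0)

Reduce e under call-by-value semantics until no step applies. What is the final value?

Answer: 0

Trace:
step 0: ((if (if false then (let x = (\y.4) in (if false then true else true)) else (if false then (if false then true else true) else (4 < 4))) then ((let z = (let u = 5 in (\v.u)) in (\w.1)) (\p.(if true then false else false))) else ((((\q.(\r.q)) 2) ((\s.(\t.false)) false)) - 2)) * 0)
step 1: [if@0.0] ((if (if false then (if false then true else true) else (4 < 4)) then ((let z = (let u = 5 in (\v.u)) in (\w.1)) (\p.(if true then false else false))) else ((((\q.(\r.q)) 2) ((\s.(\t.false)) false)) - 2)) * 0)
step 2: [if@0.0] ((if (4 < 4) then ((let z = (let u = 5 in (\v.u)) in (\w.1)) (\p.(if true then false else false))) else ((((\q.(\r.q)) 2) ((\s.(\t.false)) false)) - 2)) * 0)
step 3: [delta@0.0] ((if false then ((let z = (let u = 5 in (\v.u)) in (\w.1)) (\p.(if true then false else false))) else ((((\q.(\r.q)) 2) ((\s.(\t.false)) false)) - 2)) * 0)
step 4: [if@0] (((((\q.(\r.q)) 2) ((\s.(\t.false)) false)) - 2) * 0)
step 5: [beta@0.0.0] ((((\r.2) ((\s.(\t.false)) false)) - 2) * 0)
step 6: [beta@0.0.1] ((((\r.2) (\t.false)) - 2) * 0)
step 7: [beta@0.0] ((2 - 2) * 0)
step 8: [delta@0] (0 * 0)
step 9: [delta@root] 0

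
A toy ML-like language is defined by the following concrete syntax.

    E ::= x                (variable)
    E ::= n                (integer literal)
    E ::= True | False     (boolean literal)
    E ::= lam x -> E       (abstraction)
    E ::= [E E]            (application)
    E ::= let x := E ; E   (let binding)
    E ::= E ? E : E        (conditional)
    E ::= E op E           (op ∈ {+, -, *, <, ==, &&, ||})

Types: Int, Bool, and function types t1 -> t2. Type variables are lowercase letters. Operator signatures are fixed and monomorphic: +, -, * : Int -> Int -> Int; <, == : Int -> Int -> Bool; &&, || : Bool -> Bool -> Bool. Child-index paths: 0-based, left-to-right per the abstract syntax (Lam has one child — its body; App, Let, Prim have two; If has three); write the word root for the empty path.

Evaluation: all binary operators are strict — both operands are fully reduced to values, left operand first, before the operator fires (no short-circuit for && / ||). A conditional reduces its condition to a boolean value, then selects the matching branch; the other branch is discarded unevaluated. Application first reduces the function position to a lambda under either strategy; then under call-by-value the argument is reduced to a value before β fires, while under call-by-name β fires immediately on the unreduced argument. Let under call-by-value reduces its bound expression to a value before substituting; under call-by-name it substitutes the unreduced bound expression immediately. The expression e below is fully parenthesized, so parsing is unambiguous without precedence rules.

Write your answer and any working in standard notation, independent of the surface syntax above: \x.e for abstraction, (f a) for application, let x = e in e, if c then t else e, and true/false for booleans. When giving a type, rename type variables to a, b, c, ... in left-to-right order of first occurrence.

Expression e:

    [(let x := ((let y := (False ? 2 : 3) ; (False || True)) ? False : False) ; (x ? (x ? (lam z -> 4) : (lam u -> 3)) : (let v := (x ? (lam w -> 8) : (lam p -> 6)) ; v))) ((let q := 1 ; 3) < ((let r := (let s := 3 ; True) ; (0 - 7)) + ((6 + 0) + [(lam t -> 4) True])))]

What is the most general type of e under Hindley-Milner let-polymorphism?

Working:
  unify Bool ~ Bool
  unify Int ~ Int
let y : Int
  unify Bool ~ Bool
  unify Bool ~ Bool
  unify Bool ~ Bool
  unify Bool ~ Bool
let x : Bool
x : Bool
  unify Bool ~ Bool
x : Bool
  unify Bool ~ Bool
\z._ : a -> Int
\u._ : b -> Int
  unify a -> Int ~ b -> Int
  unify a ~ b
  unify Int ~ Int
x : Bool
  unify Bool ~ Bool
\w._ : c -> Int
\p._ : d -> Int
  unify c -> Int ~ d -> Int
  unify c ~ d
  unify Int ~ Int
let v : forall. d -> Int
v : e -> Int
  unify b -> Int ~ e -> Int
  unify b ~ e
  unify Int ~ Int
let q : Int
  unify Int ~ Int
let s : Int
let r : Bool
  unify Int ~ Int
  unify Int ~ Int
  unify Int ~ Int
  unify Int ~ Int
  unify Int ~ Int
  unify Int ~ Int
\t._ : f -> Int
  unify f -> Int ~ Bool -> g
  unify f ~ Bool
  unify Int ~ g
_ _ : Int
  unify Int ~ Int
  unify Int ~ Int
  unify Int ~ Int
  unify e -> Int ~ Bool -> h
  unify e ~ Bool
  unify Int ~ h
_ _ : Int

Answer: Int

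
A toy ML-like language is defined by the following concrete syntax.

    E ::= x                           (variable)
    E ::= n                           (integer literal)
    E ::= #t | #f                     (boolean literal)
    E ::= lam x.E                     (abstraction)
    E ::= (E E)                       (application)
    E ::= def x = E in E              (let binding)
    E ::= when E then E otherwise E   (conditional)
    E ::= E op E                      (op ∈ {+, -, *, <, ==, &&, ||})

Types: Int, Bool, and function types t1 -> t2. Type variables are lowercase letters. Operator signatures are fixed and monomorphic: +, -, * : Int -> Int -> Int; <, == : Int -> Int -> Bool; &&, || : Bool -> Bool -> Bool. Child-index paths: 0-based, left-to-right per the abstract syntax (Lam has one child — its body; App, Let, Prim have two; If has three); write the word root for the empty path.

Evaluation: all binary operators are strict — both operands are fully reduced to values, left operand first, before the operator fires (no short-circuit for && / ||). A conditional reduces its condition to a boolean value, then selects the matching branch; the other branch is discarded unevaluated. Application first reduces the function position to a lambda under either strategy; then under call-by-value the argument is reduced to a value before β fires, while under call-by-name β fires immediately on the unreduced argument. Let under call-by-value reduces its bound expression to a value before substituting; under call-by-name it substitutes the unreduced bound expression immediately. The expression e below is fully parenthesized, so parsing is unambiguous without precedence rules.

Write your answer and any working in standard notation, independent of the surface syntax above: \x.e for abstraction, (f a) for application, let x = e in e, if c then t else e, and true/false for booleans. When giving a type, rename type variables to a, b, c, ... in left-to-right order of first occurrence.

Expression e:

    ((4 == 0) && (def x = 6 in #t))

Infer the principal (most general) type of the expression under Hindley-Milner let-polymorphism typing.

Working:
  unify Int ~ Int
  unify Int ~ Int
  unify Bool ~ Bool
let x : Int
  unify Bool ~ Bool

Answer: Bool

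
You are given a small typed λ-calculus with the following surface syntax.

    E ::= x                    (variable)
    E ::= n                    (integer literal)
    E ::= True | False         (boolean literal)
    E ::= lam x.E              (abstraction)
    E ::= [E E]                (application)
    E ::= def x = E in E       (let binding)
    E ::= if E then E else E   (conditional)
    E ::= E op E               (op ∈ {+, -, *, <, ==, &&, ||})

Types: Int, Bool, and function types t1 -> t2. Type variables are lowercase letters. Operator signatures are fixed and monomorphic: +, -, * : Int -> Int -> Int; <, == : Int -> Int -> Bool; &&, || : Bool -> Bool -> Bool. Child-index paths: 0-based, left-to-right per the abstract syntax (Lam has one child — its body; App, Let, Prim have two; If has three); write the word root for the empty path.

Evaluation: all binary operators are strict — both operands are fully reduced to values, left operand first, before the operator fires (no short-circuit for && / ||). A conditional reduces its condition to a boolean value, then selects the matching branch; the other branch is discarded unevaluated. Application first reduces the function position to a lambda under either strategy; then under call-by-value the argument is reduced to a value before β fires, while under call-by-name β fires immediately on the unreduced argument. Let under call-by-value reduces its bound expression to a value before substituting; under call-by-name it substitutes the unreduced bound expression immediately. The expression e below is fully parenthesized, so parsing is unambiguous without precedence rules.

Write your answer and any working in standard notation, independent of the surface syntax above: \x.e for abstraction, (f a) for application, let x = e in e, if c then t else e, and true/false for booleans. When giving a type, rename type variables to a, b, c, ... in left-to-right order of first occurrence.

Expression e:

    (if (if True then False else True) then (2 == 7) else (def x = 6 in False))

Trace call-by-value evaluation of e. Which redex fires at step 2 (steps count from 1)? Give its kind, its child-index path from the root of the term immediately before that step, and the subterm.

Trace:
step 0: (if (if true then false else true) then (2 == 7) else (let x = 6 in false))
step 1: [if@0] (if false then (2 == 7) else (let x = 6 in false))
step 2: [if@root] (let x = 6 in false)

Answer: if at root : (if false then (2 == 7) else (let x = 6 in false))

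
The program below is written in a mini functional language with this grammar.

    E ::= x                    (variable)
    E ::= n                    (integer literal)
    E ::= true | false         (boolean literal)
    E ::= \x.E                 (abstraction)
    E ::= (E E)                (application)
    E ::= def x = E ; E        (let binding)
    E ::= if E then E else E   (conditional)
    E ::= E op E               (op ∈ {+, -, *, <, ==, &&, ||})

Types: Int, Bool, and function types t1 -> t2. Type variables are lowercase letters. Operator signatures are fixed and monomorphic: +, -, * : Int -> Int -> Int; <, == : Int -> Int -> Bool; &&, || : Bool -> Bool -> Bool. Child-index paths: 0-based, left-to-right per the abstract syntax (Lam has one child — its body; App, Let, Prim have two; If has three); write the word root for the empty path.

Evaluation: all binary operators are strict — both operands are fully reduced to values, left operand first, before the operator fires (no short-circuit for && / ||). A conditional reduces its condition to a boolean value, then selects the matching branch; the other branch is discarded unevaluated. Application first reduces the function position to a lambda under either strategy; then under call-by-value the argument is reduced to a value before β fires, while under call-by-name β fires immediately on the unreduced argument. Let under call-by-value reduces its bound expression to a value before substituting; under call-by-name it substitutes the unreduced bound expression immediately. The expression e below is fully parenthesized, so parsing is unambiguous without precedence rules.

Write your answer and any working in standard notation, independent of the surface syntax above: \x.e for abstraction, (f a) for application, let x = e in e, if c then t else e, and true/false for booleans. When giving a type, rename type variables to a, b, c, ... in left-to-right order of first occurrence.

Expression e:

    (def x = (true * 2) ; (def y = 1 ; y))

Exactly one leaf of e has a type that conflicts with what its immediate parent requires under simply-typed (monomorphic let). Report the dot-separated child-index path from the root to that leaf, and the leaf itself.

Working:
  unify Bool ~ Int
  FAIL: mismatch Bool ~ Int

Answer: 0.0 : true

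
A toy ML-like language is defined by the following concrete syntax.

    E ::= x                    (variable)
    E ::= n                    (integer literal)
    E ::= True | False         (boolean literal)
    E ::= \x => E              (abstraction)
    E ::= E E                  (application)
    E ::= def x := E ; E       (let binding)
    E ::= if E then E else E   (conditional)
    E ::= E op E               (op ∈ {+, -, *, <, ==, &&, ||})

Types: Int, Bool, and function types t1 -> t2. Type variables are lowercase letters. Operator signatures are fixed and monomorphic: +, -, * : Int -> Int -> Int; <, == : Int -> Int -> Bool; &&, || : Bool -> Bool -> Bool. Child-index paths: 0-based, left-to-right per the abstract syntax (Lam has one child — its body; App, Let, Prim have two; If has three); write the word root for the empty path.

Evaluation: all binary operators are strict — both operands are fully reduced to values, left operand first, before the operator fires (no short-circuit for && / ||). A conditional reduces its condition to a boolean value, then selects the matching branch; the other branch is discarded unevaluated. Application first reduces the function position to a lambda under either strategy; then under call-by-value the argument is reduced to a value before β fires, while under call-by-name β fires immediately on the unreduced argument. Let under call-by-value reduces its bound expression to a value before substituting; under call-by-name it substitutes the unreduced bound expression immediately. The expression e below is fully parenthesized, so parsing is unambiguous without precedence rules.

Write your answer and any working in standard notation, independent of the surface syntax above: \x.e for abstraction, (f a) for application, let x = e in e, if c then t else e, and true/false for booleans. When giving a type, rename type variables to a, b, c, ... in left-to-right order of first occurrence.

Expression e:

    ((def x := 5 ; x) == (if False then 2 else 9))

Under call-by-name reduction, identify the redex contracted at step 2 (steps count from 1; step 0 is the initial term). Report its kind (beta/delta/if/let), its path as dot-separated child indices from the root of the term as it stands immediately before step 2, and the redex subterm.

Answer: if at 1 : (if false then 2 else 9)

Working:
step 0: ((let x = 5 in x) == (if false then 2 else 9))
step 1: [let@0] (5 == (if false then 2 else 9))
step 2: [if@1] (5 == 9)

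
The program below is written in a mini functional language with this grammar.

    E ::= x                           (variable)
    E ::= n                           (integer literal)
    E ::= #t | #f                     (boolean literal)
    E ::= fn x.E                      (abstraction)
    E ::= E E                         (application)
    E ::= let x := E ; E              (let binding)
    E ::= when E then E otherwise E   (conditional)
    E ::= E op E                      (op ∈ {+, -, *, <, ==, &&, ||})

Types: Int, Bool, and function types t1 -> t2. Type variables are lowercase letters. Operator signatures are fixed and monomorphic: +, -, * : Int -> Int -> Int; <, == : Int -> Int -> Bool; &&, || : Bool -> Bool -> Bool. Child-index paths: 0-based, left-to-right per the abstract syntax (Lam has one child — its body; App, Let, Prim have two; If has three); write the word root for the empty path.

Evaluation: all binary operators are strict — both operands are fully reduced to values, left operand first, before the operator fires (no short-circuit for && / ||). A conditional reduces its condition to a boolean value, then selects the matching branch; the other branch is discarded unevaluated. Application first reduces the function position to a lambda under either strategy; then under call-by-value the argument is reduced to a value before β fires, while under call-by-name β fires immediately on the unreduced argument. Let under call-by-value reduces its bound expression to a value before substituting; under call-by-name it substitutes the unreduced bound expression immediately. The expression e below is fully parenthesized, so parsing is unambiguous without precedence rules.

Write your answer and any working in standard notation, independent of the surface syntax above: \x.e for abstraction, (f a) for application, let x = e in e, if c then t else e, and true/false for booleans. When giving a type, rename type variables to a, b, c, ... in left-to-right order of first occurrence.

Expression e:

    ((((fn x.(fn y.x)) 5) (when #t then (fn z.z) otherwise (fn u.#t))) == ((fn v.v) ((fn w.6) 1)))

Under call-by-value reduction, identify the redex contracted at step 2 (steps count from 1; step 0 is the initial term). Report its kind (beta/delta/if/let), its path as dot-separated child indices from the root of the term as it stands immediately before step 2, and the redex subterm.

Derivation:
step 0: ((((\x.(\y.x)) 5) (if true then (\z.z) else (\u.true))) == ((\v.v) ((\w.6) 1)))
step 1: [beta@0.0] (((\y.5) (if true then (\z.z) else (\u.true))) == ((\v.v) ((\w.6) 1)))
step 2: [if@0.1] (((\y.5) (\z.z)) == ((\v.v) ((\w.6) 1)))

Answer: if at 0.1 : (if true then (\z.z) else (\u.true))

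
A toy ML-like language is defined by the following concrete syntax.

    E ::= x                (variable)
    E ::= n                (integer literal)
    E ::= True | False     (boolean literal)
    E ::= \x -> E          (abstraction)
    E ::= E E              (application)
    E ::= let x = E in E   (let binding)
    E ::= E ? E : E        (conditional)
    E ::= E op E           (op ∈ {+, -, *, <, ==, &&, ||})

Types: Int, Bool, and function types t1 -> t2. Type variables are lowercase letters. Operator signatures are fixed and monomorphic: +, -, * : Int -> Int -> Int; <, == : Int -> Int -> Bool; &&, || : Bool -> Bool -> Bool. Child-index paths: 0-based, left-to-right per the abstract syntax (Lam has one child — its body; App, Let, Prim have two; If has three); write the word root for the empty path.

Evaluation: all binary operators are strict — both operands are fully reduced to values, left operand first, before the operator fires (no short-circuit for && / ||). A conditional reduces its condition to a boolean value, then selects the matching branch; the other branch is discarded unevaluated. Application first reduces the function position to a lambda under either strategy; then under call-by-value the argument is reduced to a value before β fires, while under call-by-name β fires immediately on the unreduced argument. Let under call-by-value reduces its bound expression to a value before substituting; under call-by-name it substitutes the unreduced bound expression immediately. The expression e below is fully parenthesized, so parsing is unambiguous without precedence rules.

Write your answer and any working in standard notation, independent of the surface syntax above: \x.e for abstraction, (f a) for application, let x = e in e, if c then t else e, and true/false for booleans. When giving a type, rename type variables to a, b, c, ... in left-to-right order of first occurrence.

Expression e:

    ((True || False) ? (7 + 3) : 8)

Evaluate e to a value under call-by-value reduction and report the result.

Derivation:
step 0: (if (true || false) then (7 + 3) else 8)
step 1: [delta@0] (if true then (7 + 3) else 8)
step 2: [if@root] (7 + 3)
step 3: [delta@root] 10

Answer: 10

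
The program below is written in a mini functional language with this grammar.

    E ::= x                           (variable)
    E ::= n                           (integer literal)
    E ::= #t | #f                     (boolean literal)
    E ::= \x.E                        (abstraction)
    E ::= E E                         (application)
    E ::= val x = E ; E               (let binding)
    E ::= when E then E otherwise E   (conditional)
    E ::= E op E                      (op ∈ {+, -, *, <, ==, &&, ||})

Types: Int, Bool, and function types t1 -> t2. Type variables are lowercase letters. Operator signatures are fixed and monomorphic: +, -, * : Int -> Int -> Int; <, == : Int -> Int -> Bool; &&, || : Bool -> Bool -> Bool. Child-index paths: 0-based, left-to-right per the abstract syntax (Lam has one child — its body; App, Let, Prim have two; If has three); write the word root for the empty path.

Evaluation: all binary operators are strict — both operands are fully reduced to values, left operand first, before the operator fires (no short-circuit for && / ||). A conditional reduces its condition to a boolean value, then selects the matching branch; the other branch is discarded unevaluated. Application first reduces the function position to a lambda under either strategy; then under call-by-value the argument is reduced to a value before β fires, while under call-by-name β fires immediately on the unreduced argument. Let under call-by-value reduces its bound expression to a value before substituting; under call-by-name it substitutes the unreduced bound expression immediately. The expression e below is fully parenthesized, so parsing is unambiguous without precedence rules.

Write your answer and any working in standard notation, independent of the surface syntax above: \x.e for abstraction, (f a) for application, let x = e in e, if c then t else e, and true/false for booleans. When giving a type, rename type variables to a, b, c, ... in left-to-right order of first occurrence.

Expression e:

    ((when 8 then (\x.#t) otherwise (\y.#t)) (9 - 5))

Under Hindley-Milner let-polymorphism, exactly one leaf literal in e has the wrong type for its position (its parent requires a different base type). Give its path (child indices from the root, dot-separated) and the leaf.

Answer: 0.0 : 8

Derivation:
  unify Int ~ Bool
  FAIL: mismatch Int ~ Bool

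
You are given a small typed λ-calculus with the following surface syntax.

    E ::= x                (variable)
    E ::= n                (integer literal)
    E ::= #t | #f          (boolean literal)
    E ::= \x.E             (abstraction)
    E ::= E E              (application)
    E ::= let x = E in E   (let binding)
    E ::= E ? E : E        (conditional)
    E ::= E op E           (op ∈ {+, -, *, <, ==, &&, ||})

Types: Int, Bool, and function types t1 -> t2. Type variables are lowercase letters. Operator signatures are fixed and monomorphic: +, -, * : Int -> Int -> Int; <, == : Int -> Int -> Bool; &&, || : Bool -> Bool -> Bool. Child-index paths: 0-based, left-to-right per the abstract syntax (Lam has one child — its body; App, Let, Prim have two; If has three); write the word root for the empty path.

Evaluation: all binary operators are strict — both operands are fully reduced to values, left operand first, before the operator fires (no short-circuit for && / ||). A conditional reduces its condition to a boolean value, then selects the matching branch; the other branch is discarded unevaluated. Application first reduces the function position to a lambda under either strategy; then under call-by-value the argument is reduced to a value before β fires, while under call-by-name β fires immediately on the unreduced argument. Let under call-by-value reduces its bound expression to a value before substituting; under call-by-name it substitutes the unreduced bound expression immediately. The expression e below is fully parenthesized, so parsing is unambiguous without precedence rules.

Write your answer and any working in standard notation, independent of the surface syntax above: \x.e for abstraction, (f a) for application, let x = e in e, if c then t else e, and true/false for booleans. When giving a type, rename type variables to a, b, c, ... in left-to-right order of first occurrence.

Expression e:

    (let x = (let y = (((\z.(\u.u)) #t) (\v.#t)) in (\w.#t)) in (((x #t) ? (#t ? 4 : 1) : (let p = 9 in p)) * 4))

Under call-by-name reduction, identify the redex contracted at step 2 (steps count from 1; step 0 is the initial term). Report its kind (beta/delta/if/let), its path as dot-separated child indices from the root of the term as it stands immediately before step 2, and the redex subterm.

Answer: let at 0.0.0 : (let y = (((\z.(\u.u)) true) (\v.true)) in (\w.true))

Derivation:
step 0: (let x = (let y = (((\z.(\u.u)) true) (\v.true)) in (\w.true)) in ((if (x true) then (if true then 4 else 1) else (let p = 9 in p)) * 4))
step 1: [let@root] ((if ((let y = (((\z.(\u.u)) true) (\v.true)) in (\w.true)) true) then (if true then 4 else 1) else (let p = 9 in p)) * 4)
step 2: [let@0.0.0] ((if ((\w.true) true) then (if true then 4 else 1) else (let p = 9 in p)) * 4)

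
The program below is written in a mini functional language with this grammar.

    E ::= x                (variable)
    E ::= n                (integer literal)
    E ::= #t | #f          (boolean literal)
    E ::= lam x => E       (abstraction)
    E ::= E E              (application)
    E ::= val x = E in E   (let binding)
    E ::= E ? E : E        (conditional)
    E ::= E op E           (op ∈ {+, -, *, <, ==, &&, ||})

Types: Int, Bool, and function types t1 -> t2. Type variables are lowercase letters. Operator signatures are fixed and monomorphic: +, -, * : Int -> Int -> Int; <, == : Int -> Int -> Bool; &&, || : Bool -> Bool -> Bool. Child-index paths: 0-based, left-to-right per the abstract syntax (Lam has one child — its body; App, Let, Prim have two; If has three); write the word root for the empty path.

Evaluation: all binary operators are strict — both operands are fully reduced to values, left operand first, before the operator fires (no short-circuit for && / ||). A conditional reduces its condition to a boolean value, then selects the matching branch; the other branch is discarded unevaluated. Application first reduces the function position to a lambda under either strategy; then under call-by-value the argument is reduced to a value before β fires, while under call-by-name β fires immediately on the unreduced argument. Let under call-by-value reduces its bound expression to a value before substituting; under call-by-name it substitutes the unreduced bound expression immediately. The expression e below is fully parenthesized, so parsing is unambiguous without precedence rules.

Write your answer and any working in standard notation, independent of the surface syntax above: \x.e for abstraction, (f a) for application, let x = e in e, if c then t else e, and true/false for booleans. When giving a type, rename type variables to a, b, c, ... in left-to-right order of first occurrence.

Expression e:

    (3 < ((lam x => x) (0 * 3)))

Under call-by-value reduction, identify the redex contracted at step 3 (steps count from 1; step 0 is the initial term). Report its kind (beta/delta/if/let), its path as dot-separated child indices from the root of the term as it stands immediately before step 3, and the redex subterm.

Derivation:
step 0: (3 < ((\x.x) (0 * 3)))
step 1: [delta@1.1] (3 < ((\x.x) 0))
step 2: [beta@1] (3 < 0)
step 3: [delta@root] false

Answer: delta at root : (3 < 0)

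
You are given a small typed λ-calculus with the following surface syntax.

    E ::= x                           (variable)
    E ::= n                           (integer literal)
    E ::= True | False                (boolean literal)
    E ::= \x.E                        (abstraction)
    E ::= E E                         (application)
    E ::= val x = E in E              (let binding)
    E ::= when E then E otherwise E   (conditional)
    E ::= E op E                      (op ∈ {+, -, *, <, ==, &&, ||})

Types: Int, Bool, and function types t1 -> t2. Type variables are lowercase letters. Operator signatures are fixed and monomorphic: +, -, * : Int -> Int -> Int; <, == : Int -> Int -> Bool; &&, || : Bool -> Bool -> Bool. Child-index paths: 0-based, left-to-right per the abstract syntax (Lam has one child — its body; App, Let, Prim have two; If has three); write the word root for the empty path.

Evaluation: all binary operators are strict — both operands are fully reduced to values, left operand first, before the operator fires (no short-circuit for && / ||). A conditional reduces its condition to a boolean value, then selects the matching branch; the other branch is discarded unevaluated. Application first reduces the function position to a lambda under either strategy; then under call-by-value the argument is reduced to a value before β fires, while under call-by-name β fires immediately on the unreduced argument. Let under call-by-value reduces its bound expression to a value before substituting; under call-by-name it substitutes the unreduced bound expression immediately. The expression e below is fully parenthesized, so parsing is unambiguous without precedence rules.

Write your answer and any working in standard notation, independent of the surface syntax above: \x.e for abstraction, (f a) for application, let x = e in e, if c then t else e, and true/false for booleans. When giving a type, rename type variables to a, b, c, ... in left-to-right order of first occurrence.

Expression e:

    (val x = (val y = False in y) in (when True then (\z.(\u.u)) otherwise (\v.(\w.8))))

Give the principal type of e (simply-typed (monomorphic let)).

Answer: a -> Int -> Int

Working:
let y : Bool
y : Bool
let x : Bool
  unify Bool ~ Bool
u : b
\u._ : b -> b
\z._ : a -> b -> b
\w._ : d -> Int
\v._ : c -> d -> Int
  unify a -> b -> b ~ c -> d -> Int
  unify a ~ c
  unify b -> b ~ d -> Int
  unify b ~ d
  unify d ~ Int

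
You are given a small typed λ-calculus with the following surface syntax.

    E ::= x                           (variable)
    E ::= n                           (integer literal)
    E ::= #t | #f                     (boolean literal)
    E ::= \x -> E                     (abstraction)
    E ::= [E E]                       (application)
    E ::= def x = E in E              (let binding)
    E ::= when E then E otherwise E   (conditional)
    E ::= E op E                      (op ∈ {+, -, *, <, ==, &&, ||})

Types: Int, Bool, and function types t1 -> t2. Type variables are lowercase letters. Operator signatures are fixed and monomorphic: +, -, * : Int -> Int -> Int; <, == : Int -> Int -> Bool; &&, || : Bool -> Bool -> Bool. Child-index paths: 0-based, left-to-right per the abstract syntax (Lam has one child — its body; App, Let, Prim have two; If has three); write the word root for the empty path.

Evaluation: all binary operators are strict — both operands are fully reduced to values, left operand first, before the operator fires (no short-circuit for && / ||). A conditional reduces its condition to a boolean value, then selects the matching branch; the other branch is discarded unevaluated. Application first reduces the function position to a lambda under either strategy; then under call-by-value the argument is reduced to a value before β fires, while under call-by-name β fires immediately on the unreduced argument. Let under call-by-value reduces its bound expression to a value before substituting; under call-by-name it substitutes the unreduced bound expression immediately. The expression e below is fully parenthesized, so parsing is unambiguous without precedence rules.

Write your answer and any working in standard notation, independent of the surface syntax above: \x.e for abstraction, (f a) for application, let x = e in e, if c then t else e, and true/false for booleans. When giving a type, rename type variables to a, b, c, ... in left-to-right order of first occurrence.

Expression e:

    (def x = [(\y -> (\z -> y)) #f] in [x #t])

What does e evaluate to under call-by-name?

Answer: false

Working:
step 0: (let x = ((\y.(\z.y)) false) in (x true))
step 1: [let@root] (((\y.(\z.y)) false) true)
step 2: [beta@0] ((\z.false) true)
step 3: [beta@root] false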